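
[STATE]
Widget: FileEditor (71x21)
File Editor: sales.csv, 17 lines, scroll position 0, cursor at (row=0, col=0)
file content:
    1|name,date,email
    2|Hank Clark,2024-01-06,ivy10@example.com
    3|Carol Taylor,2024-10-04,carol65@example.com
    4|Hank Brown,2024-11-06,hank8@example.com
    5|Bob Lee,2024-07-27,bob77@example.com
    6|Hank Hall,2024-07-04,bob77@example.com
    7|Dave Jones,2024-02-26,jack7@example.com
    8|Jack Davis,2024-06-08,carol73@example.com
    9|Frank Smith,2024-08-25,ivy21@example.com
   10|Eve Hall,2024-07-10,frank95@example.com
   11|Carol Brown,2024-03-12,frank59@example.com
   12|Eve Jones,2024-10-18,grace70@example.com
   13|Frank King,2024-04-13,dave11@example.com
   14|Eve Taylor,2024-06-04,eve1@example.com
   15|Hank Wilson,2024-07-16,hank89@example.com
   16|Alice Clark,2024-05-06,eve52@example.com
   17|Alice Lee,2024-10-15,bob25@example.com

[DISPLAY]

█ame,date,email                                                       ▲
Hank Clark,2024-01-06,ivy10@example.com                               █
Carol Taylor,2024-10-04,carol65@example.com                           ░
Hank Brown,2024-11-06,hank8@example.com                               ░
Bob Lee,2024-07-27,bob77@example.com                                  ░
Hank Hall,2024-07-04,bob77@example.com                                ░
Dave Jones,2024-02-26,jack7@example.com                               ░
Jack Davis,2024-06-08,carol73@example.com                             ░
Frank Smith,2024-08-25,ivy21@example.com                              ░
Eve Hall,2024-07-10,frank95@example.com                               ░
Carol Brown,2024-03-12,frank59@example.com                            ░
Eve Jones,2024-10-18,grace70@example.com                              ░
Frank King,2024-04-13,dave11@example.com                              ░
Eve Taylor,2024-06-04,eve1@example.com                                ░
Hank Wilson,2024-07-16,hank89@example.com                             ░
Alice Clark,2024-05-06,eve52@example.com                              ░
Alice Lee,2024-10-15,bob25@example.com                                ░
                                                                      ░
                                                                      ░
                                                                      ░
                                                                      ▼


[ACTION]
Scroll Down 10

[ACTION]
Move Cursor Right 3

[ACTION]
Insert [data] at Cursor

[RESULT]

namdata█,date,email                                                   ▲
Hank Clark,2024-01-06,ivy10@example.com                               █
Carol Taylor,2024-10-04,carol65@example.com                           ░
Hank Brown,2024-11-06,hank8@example.com                               ░
Bob Lee,2024-07-27,bob77@example.com                                  ░
Hank Hall,2024-07-04,bob77@example.com                                ░
Dave Jones,2024-02-26,jack7@example.com                               ░
Jack Davis,2024-06-08,carol73@example.com                             ░
Frank Smith,2024-08-25,ivy21@example.com                              ░
Eve Hall,2024-07-10,frank95@example.com                               ░
Carol Brown,2024-03-12,frank59@example.com                            ░
Eve Jones,2024-10-18,grace70@example.com                              ░
Frank King,2024-04-13,dave11@example.com                              ░
Eve Taylor,2024-06-04,eve1@example.com                                ░
Hank Wilson,2024-07-16,hank89@example.com                             ░
Alice Clark,2024-05-06,eve52@example.com                              ░
Alice Lee,2024-10-15,bob25@example.com                                ░
                                                                      ░
                                                                      ░
                                                                      ░
                                                                      ▼


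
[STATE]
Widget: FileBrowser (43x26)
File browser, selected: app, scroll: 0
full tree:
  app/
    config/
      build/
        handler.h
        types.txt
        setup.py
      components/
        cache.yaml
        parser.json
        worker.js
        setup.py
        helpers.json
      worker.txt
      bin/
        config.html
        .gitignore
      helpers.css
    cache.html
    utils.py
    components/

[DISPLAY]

> [-] app/                                 
    [+] config/                            
    cache.html                             
    utils.py                               
    [+] components/                        
                                           
                                           
                                           
                                           
                                           
                                           
                                           
                                           
                                           
                                           
                                           
                                           
                                           
                                           
                                           
                                           
                                           
                                           
                                           
                                           
                                           


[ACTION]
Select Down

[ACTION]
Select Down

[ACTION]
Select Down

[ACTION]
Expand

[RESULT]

  [-] app/                                 
    [+] config/                            
    cache.html                             
  > utils.py                               
    [+] components/                        
                                           
                                           
                                           
                                           
                                           
                                           
                                           
                                           
                                           
                                           
                                           
                                           
                                           
                                           
                                           
                                           
                                           
                                           
                                           
                                           
                                           


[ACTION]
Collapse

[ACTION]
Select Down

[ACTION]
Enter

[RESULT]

  [-] app/                                 
    [+] config/                            
    cache.html                             
    utils.py                               
  > [-] components/                        
                                           
                                           
                                           
                                           
                                           
                                           
                                           
                                           
                                           
                                           
                                           
                                           
                                           
                                           
                                           
                                           
                                           
                                           
                                           
                                           
                                           


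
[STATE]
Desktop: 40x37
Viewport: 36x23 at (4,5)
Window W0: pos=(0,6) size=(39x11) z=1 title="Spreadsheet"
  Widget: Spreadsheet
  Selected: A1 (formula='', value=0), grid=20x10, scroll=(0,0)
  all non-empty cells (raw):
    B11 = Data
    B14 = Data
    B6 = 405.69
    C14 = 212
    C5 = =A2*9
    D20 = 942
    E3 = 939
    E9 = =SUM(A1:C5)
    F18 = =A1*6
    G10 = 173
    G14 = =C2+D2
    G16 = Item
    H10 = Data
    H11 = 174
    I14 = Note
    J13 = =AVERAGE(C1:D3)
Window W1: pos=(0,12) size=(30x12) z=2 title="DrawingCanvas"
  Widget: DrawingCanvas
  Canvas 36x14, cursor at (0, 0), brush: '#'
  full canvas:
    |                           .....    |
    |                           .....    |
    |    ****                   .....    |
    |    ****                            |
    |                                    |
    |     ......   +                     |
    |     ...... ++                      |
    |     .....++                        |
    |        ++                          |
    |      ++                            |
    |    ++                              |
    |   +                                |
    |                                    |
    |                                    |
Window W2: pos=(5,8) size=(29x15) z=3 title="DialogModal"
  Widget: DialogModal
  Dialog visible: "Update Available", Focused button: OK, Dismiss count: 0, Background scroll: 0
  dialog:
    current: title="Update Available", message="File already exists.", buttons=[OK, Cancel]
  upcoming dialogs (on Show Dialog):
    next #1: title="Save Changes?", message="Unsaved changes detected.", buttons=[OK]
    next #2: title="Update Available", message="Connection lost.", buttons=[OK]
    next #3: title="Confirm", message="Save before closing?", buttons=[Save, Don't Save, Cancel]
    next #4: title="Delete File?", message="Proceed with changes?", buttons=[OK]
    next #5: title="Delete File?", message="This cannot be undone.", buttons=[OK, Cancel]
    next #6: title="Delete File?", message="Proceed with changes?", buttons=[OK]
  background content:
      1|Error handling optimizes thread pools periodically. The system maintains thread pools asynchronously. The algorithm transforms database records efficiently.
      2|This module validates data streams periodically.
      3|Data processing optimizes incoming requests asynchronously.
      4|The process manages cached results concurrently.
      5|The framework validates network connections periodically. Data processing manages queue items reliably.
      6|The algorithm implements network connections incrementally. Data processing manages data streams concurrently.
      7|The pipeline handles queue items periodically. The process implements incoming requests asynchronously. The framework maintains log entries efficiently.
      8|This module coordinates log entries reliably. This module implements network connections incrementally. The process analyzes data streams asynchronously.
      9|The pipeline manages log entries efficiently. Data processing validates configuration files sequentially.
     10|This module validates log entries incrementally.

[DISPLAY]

                                    
━━━━━━━━━━━━━━━━━━━━━━━━━━━━━━━━━━┓ 
readsheet                         ┃ 
─┏━━━━━━━━━━━━━━━━━━━━━━━━━━━┓────┨ 
 ┃ DialogModal               ┃    ┃ 
 ┠───────────────────────────┨    ┃ 
-┃Error handling optimizes th┃----┃ 
━┃This module validates data ┃  0 ┃ 
a┃Data processing optimizes i┃  0 ┃ 
─┃Th┌─────────────────────┐d ┃  0 ┃ 
 ┃Th│   Update Available  │et┃  0 ┃ 
 ┃Th│ File already exists.│ne┃━━━━┛ 
 ┃Th│    [OK]  Cancel     │e ┃      
 ┃Th└─────────────────────┘og┃      
 ┃The pipeline manages log en┃      
 ┃This module validates log e┃      
 ┃                           ┃      
 ┗━━━━━━━━━━━━━━━━━━━━━━━━━━━┛      
━━━━━━━━━━━━━━━━━━━━━━━━━┛          
                                    
                                    
                                    
                                    


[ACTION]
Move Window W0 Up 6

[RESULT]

----------------------------------┃ 
      [0]       0       0       0 ┃ 
        0       0       0       0 ┃ 
 ┏━━━━━━━━━━━━━━━━━━━━━━━━━━━┓  0 ┃ 
 ┃ DialogModal               ┃  0 ┃ 
━┠───────────────────────────┨━━━━┛ 
 ┃Error handling optimizes th┃      
━┃This module validates data ┃      
a┃Data processing optimizes i┃      
─┃Th┌─────────────────────┐d ┃      
 ┃Th│   Update Available  │et┃      
 ┃Th│ File already exists.│ne┃      
 ┃Th│    [OK]  Cancel     │e ┃      
 ┃Th└─────────────────────┘og┃      
 ┃The pipeline manages log en┃      
 ┃This module validates log e┃      
 ┃                           ┃      
 ┗━━━━━━━━━━━━━━━━━━━━━━━━━━━┛      
━━━━━━━━━━━━━━━━━━━━━━━━━┛          
                                    
                                    
                                    
                                    


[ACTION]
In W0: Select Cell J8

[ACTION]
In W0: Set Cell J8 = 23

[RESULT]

----------------------------------┃ 
        0       0       0       0 ┃ 
        0       0       0       0 ┃ 
 ┏━━━━━━━━━━━━━━━━━━━━━━━━━━━┓  0 ┃ 
 ┃ DialogModal               ┃  0 ┃ 
━┠───────────────────────────┨━━━━┛ 
 ┃Error handling optimizes th┃      
━┃This module validates data ┃      
a┃Data processing optimizes i┃      
─┃Th┌─────────────────────┐d ┃      
 ┃Th│   Update Available  │et┃      
 ┃Th│ File already exists.│ne┃      
 ┃Th│    [OK]  Cancel     │e ┃      
 ┃Th└─────────────────────┘og┃      
 ┃The pipeline manages log en┃      
 ┃This module validates log e┃      
 ┃                           ┃      
 ┗━━━━━━━━━━━━━━━━━━━━━━━━━━━┛      
━━━━━━━━━━━━━━━━━━━━━━━━━┛          
                                    
                                    
                                    
                                    


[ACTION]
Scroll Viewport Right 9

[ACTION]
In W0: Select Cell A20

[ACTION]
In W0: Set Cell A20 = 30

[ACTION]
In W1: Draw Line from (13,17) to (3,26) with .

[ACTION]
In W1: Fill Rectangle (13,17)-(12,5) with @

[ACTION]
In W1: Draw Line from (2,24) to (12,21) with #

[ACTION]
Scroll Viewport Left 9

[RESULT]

┃-----------------------------------
┃  1        0       0       0       
┃  2        0       0       0       
┃  3 ┏━━━━━━━━━━━━━━━━━━━━━━━━━━━┓  
┃  4 ┃ DialogModal               ┃  
┗━━━━┠───────────────────────────┨━━
     ┃Error handling optimizes th┃  
┏━━━━┃This module validates data ┃  
┃ Dra┃Data processing optimizes i┃  
┠────┃Th┌─────────────────────┐d ┃  
┃+   ┃Th│   Update Available  │et┃  
┃    ┃Th│ File already exists.│ne┃  
┃    ┃Th│    [OK]  Cancel     │e ┃  
┃    ┃Th└─────────────────────┘og┃  
┃    ┃The pipeline manages log en┃  
┃    ┃This module validates log e┃  
┃    ┃                           ┃  
┃    ┗━━━━━━━━━━━━━━━━━━━━━━━━━━━┛  
┗━━━━━━━━━━━━━━━━━━━━━━━━━━━━┛      
                                    
                                    
                                    
                                    


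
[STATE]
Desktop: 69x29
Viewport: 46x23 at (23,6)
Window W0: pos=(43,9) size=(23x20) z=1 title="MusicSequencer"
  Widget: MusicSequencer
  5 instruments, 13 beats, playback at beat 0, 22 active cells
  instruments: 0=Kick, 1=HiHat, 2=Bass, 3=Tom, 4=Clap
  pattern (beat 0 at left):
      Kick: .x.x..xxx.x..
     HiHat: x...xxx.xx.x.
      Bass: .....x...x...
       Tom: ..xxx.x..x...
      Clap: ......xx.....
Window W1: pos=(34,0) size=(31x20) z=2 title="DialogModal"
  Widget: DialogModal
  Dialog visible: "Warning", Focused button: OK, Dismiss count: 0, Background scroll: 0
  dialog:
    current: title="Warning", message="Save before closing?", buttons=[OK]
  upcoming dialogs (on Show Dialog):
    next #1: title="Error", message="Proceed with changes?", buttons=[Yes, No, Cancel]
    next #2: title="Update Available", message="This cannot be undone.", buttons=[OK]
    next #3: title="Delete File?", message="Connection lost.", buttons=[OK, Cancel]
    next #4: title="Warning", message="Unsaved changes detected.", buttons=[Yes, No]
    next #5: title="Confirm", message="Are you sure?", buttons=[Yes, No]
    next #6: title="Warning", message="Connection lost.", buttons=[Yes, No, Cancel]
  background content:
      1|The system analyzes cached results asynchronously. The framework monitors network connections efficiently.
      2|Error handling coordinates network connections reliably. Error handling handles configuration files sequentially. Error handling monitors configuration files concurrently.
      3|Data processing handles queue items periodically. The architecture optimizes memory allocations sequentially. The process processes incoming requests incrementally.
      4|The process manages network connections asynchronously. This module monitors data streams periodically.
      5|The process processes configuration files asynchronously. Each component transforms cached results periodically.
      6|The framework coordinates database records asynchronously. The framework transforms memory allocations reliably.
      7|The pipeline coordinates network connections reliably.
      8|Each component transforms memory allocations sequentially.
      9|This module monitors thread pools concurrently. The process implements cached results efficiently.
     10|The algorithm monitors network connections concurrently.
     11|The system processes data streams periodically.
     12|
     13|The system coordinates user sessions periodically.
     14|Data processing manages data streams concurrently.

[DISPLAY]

           ┃The process manages network c┃    
           ┃The process processes configu┃    
           ┃Th┌──────────────────────┐dat┃    
           ┃Th│       Warning        │etw┃┓   
           ┃Ea│ Save before closing? │mem┃┃   
           ┃Th│         [OK]         │d p┃┨   
           ┃Th└──────────────────────┘wor┃┃   
           ┃The system processes data str┃┃   
           ┃                             ┃┃   
           ┃The system coordinates user s┃┃   
           ┃Data processing manages data ┃┃   
           ┃                             ┃┃   
           ┃                             ┃┃   
           ┗━━━━━━━━━━━━━━━━━━━━━━━━━━━━━┛┃   
                    ┃                     ┃   
                    ┃                     ┃   
                    ┃                     ┃   
                    ┃                     ┃   
                    ┃                     ┃   
                    ┃                     ┃   
                    ┃                     ┃   
                    ┃                     ┃   
                    ┗━━━━━━━━━━━━━━━━━━━━━┛   


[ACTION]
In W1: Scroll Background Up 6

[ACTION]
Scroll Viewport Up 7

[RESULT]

           ┏━━━━━━━━━━━━━━━━━━━━━━━━━━━━━┓    
           ┃ DialogModal                 ┃    
           ┠─────────────────────────────┨    
           ┃The system analyzes cached re┃    
           ┃Error handling coordinates ne┃    
           ┃Data processing handles queue┃    
           ┃The process manages network c┃    
           ┃The process processes configu┃    
           ┃Th┌──────────────────────┐dat┃    
           ┃Th│       Warning        │etw┃┓   
           ┃Ea│ Save before closing? │mem┃┃   
           ┃Th│         [OK]         │d p┃┨   
           ┃Th└──────────────────────┘wor┃┃   
           ┃The system processes data str┃┃   
           ┃                             ┃┃   
           ┃The system coordinates user s┃┃   
           ┃Data processing manages data ┃┃   
           ┃                             ┃┃   
           ┃                             ┃┃   
           ┗━━━━━━━━━━━━━━━━━━━━━━━━━━━━━┛┃   
                    ┃                     ┃   
                    ┃                     ┃   
                    ┃                     ┃   


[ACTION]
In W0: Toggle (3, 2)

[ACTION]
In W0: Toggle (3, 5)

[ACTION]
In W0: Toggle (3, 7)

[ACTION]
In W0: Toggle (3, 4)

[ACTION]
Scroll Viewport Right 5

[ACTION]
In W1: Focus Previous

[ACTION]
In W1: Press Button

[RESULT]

           ┏━━━━━━━━━━━━━━━━━━━━━━━━━━━━━┓    
           ┃ DialogModal                 ┃    
           ┠─────────────────────────────┨    
           ┃The system analyzes cached re┃    
           ┃Error handling coordinates ne┃    
           ┃Data processing handles queue┃    
           ┃The process manages network c┃    
           ┃The process processes configu┃    
           ┃The framework coordinates dat┃    
           ┃The pipeline coordinates netw┃┓   
           ┃Each component transforms mem┃┃   
           ┃This module monitors thread p┃┨   
           ┃The algorithm monitors networ┃┃   
           ┃The system processes data str┃┃   
           ┃                             ┃┃   
           ┃The system coordinates user s┃┃   
           ┃Data processing manages data ┃┃   
           ┃                             ┃┃   
           ┃                             ┃┃   
           ┗━━━━━━━━━━━━━━━━━━━━━━━━━━━━━┛┃   
                    ┃                     ┃   
                    ┃                     ┃   
                    ┃                     ┃   


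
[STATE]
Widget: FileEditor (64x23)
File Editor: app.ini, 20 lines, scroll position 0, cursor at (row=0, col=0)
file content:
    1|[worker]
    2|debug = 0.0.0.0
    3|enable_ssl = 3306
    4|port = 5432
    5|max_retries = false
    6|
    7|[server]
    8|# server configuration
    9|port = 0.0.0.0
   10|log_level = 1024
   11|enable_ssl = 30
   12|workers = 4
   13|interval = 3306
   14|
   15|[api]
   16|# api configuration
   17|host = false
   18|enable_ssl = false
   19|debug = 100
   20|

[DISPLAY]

█worker]                                                       ▲
debug = 0.0.0.0                                                █
enable_ssl = 3306                                              ░
port = 5432                                                    ░
max_retries = false                                            ░
                                                               ░
[server]                                                       ░
# server configuration                                         ░
port = 0.0.0.0                                                 ░
log_level = 1024                                               ░
enable_ssl = 30                                                ░
workers = 4                                                    ░
interval = 3306                                                ░
                                                               ░
[api]                                                          ░
# api configuration                                            ░
host = false                                                   ░
enable_ssl = false                                             ░
debug = 100                                                    ░
                                                               ░
                                                               ░
                                                               ░
                                                               ▼


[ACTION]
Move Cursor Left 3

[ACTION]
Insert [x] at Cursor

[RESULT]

x█worker]                                                      ▲
debug = 0.0.0.0                                                █
enable_ssl = 3306                                              ░
port = 5432                                                    ░
max_retries = false                                            ░
                                                               ░
[server]                                                       ░
# server configuration                                         ░
port = 0.0.0.0                                                 ░
log_level = 1024                                               ░
enable_ssl = 30                                                ░
workers = 4                                                    ░
interval = 3306                                                ░
                                                               ░
[api]                                                          ░
# api configuration                                            ░
host = false                                                   ░
enable_ssl = false                                             ░
debug = 100                                                    ░
                                                               ░
                                                               ░
                                                               ░
                                                               ▼


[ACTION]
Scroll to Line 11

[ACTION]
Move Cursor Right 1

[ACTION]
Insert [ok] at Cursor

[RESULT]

x[ok█orker]                                                    ▲
debug = 0.0.0.0                                                █
enable_ssl = 3306                                              ░
port = 5432                                                    ░
max_retries = false                                            ░
                                                               ░
[server]                                                       ░
# server configuration                                         ░
port = 0.0.0.0                                                 ░
log_level = 1024                                               ░
enable_ssl = 30                                                ░
workers = 4                                                    ░
interval = 3306                                                ░
                                                               ░
[api]                                                          ░
# api configuration                                            ░
host = false                                                   ░
enable_ssl = false                                             ░
debug = 100                                                    ░
                                                               ░
                                                               ░
                                                               ░
                                                               ▼


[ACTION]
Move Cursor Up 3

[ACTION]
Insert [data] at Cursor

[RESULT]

x[okdata█orker]                                                ▲
debug = 0.0.0.0                                                █
enable_ssl = 3306                                              ░
port = 5432                                                    ░
max_retries = false                                            ░
                                                               ░
[server]                                                       ░
# server configuration                                         ░
port = 0.0.0.0                                                 ░
log_level = 1024                                               ░
enable_ssl = 30                                                ░
workers = 4                                                    ░
interval = 3306                                                ░
                                                               ░
[api]                                                          ░
# api configuration                                            ░
host = false                                                   ░
enable_ssl = false                                             ░
debug = 100                                                    ░
                                                               ░
                                                               ░
                                                               ░
                                                               ▼


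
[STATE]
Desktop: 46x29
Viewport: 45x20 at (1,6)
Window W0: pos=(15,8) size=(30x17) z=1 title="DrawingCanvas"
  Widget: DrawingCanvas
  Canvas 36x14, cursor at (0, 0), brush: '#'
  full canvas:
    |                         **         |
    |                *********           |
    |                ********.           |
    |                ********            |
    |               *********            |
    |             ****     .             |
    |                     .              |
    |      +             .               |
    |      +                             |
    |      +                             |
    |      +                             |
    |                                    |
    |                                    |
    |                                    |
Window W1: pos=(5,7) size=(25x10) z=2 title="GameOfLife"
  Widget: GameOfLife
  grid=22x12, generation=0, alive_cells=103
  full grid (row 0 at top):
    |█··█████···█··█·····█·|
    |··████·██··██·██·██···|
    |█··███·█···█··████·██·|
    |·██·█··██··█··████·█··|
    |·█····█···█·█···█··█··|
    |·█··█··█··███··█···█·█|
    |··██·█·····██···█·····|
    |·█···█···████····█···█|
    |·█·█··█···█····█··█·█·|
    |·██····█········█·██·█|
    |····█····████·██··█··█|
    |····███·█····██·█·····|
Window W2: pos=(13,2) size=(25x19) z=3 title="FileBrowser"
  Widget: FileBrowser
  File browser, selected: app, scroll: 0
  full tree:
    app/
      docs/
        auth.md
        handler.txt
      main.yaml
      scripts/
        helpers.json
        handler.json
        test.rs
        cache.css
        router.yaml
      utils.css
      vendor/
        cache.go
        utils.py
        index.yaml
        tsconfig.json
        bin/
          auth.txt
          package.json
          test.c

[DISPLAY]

            ┃    [+] docs/          ┃        
    ┏━━━━━━━┃    main.yaml          ┃        
    ┃ GameOf┃    [+] scripts/       ┃━━━━━━┓ 
    ┠───────┃    utils.css          ┃      ┃ 
    ┃Gen: 0 ┃    [+] vendor/        ┃──────┨ 
    ┃·██·█··┃                       ┃   ** ┃ 
    ┃·█····█┃                       ┃***   ┃ 
    ┃·█··█··┃                       ┃**.   ┃ 
    ┃··██·█·┃                       ┃**    ┃ 
    ┃·█···█·┃                       ┃**    ┃ 
    ┗━━━━━━━┃                       ┃.     ┃ 
            ┃                       ┃      ┃ 
            ┃                       ┃      ┃ 
            ┃                       ┃      ┃ 
            ┗━━━━━━━━━━━━━━━━━━━━━━━┛      ┃ 
              ┃      +                     ┃ 
              ┃                            ┃ 
              ┃                            ┃ 
              ┗━━━━━━━━━━━━━━━━━━━━━━━━━━━━┛ 
                                             


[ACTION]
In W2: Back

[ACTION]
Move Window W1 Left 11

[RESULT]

            ┃    [+] docs/          ┃        
━━━━━━━━━━━━┃    main.yaml          ┃        
 GameOfLife ┃    [+] scripts/       ┃━━━━━━┓ 
────────────┃    utils.css          ┃      ┃ 
Gen: 0      ┃    [+] vendor/        ┃──────┨ 
·██·█··██··█┃                       ┃   ** ┃ 
·█····█···█·┃                       ┃***   ┃ 
·█··█··█··██┃                       ┃**.   ┃ 
··██·█·····█┃                       ┃**    ┃ 
·█···█···███┃                       ┃**    ┃ 
━━━━━━━━━━━━┃                       ┃.     ┃ 
            ┃                       ┃      ┃ 
            ┃                       ┃      ┃ 
            ┃                       ┃      ┃ 
            ┗━━━━━━━━━━━━━━━━━━━━━━━┛      ┃ 
              ┃      +                     ┃ 
              ┃                            ┃ 
              ┃                            ┃ 
              ┗━━━━━━━━━━━━━━━━━━━━━━━━━━━━┛ 
                                             


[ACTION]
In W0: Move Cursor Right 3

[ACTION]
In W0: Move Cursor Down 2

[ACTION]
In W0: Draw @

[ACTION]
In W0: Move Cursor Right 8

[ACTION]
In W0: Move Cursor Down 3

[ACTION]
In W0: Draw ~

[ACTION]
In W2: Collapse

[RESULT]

            ┃                       ┃        
━━━━━━━━━━━━┃                       ┃        
 GameOfLife ┃                       ┃━━━━━━┓ 
────────────┃                       ┃      ┃ 
Gen: 0      ┃                       ┃──────┨ 
·██·█··██··█┃                       ┃   ** ┃ 
·█····█···█·┃                       ┃***   ┃ 
·█··█··█··██┃                       ┃**.   ┃ 
··██·█·····█┃                       ┃**    ┃ 
·█···█···███┃                       ┃**    ┃ 
━━━━━━━━━━━━┃                       ┃.     ┃ 
            ┃                       ┃      ┃ 
            ┃                       ┃      ┃ 
            ┃                       ┃      ┃ 
            ┗━━━━━━━━━━━━━━━━━━━━━━━┛      ┃ 
              ┃      +                     ┃ 
              ┃                            ┃ 
              ┃                            ┃ 
              ┗━━━━━━━━━━━━━━━━━━━━━━━━━━━━┛ 
                                             


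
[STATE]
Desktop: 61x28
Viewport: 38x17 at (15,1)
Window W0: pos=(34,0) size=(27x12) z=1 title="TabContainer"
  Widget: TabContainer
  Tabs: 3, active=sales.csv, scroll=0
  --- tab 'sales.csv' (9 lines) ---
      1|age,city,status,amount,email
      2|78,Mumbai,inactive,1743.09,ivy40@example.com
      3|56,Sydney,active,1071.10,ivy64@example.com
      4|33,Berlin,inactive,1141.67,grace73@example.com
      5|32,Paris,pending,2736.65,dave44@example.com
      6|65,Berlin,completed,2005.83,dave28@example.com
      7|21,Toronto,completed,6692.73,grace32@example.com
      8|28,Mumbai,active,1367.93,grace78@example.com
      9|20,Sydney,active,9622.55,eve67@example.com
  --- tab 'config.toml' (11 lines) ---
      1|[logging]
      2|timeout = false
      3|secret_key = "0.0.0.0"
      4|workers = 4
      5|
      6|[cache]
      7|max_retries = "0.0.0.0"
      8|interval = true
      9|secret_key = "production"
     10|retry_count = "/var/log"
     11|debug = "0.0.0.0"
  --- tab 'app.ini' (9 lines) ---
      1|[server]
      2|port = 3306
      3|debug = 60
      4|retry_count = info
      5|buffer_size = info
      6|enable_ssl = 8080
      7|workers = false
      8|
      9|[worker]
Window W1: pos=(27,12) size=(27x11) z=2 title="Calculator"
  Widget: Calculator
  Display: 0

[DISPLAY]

                   ┃ TabContainer     
                   ┠──────────────────
                   ┃[sales.csv]│ confi
                   ┃──────────────────
                   ┃age,city,status,am
                   ┃78,Mumbai,inactive
                   ┃56,Sydney,active,1
                   ┃33,Berlin,inactive
                   ┃32,Paris,pending,2
                   ┃65,Berlin,complete
                   ┗━━━━━━━━━━━━━━━━━━
            ┏━━━━━━━━━━━━━━━━━━━━━━━━━
            ┃ Calculator              
            ┠─────────────────────────
            ┃                        0
            ┃┌───┬───┬───┬───┐        
            ┃│ 7 │ 8 │ 9 │ ÷ │        


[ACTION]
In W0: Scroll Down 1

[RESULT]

                   ┃ TabContainer     
                   ┠──────────────────
                   ┃[sales.csv]│ confi
                   ┃──────────────────
                   ┃78,Mumbai,inactive
                   ┃56,Sydney,active,1
                   ┃33,Berlin,inactive
                   ┃32,Paris,pending,2
                   ┃65,Berlin,complete
                   ┃21,Toronto,complet
                   ┗━━━━━━━━━━━━━━━━━━
            ┏━━━━━━━━━━━━━━━━━━━━━━━━━
            ┃ Calculator              
            ┠─────────────────────────
            ┃                        0
            ┃┌───┬───┬───┬───┐        
            ┃│ 7 │ 8 │ 9 │ ÷ │        


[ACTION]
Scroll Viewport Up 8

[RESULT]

                   ┏━━━━━━━━━━━━━━━━━━
                   ┃ TabContainer     
                   ┠──────────────────
                   ┃[sales.csv]│ confi
                   ┃──────────────────
                   ┃78,Mumbai,inactive
                   ┃56,Sydney,active,1
                   ┃33,Berlin,inactive
                   ┃32,Paris,pending,2
                   ┃65,Berlin,complete
                   ┃21,Toronto,complet
                   ┗━━━━━━━━━━━━━━━━━━
            ┏━━━━━━━━━━━━━━━━━━━━━━━━━
            ┃ Calculator              
            ┠─────────────────────────
            ┃                        0
            ┃┌───┬───┬───┬───┐        


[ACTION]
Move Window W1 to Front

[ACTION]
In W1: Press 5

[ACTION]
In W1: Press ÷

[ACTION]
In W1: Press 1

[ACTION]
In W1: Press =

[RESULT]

                   ┏━━━━━━━━━━━━━━━━━━
                   ┃ TabContainer     
                   ┠──────────────────
                   ┃[sales.csv]│ confi
                   ┃──────────────────
                   ┃78,Mumbai,inactive
                   ┃56,Sydney,active,1
                   ┃33,Berlin,inactive
                   ┃32,Paris,pending,2
                   ┃65,Berlin,complete
                   ┃21,Toronto,complet
                   ┗━━━━━━━━━━━━━━━━━━
            ┏━━━━━━━━━━━━━━━━━━━━━━━━━
            ┃ Calculator              
            ┠─────────────────────────
            ┃                        5
            ┃┌───┬───┬───┬───┐        
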